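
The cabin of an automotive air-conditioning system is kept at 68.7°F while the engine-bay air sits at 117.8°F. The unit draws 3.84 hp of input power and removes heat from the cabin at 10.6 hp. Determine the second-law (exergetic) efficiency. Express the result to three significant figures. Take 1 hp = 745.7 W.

COP_actual = Q̇_C/Ẇ = 10.60/3.840 = 2.760.
In absolute terms T_C = 293.54 K and T_H = 320.82 K, so ΔT = 27.28 K.
COP_Carnot = T_C/ΔT = 293.54/27.28 = 10.76.
η_II = COP_actual/COP_Carnot = 2.760/10.76 = 0.2565.

0.257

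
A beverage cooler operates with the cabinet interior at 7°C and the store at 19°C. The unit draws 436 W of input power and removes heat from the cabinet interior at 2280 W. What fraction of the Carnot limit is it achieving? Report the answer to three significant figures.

0.224

COP_actual = Q̇_C/Ẇ = 2280/436.0 = 5.229.
In absolute terms T_C = 280.15 K and T_H = 292.15 K, so ΔT = 12.00 K.
COP_Carnot = T_C/ΔT = 280.15/12.00 = 23.35.
η_II = COP_actual/COP_Carnot = 5.229/23.35 = 0.2240.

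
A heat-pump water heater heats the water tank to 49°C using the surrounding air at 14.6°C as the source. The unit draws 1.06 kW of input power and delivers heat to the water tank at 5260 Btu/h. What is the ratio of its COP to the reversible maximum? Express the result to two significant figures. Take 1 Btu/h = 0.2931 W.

Converting, Q̇_H = 5260 Btu/h = 1.542 kW, so COP_actual = Q̇_H/Ẇ = 1.542/1.060 = 1.454.
In absolute terms T_C = 287.75 K and T_H = 322.15 K, so ΔT = 34.40 K.
COP_Carnot = T_H/ΔT = 322.15/34.40 = 9.365.
η_II = COP_actual/COP_Carnot = 1.454/9.365 = 0.1553.

0.16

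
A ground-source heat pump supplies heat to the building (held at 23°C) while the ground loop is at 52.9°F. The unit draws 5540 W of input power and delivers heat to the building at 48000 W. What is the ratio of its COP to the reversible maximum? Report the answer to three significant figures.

0.333

COP_actual = Q̇_H/Ẇ = 48000/5540 = 8.664.
In absolute terms T_C = 284.76 K and T_H = 296.15 K, so ΔT = 11.39 K.
COP_Carnot = T_H/ΔT = 296.15/11.39 = 26.00.
η_II = COP_actual/COP_Carnot = 8.664/26.00 = 0.3332.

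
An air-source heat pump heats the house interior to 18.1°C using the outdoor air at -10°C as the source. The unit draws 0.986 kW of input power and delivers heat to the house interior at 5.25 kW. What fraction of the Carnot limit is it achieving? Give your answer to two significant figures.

COP_actual = Q̇_H/Ẇ = 5.250/0.9860 = 5.325.
In absolute terms T_C = 263.15 K and T_H = 291.25 K, so ΔT = 28.10 K.
COP_Carnot = T_H/ΔT = 291.25/28.10 = 10.36.
η_II = COP_actual/COP_Carnot = 5.325/10.36 = 0.5137.

0.51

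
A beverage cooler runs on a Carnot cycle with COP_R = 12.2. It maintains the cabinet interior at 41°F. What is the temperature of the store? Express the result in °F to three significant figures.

COP_R = T_C/(T_H − T_C) gives T_H − T_C = T_C/COP.
With T_C = 278.15 K, T_H = 278.15 × (1 + 1/12.2) = 300.95 K.
Converting, 300.95 K = 82.04°F.

82.0 °F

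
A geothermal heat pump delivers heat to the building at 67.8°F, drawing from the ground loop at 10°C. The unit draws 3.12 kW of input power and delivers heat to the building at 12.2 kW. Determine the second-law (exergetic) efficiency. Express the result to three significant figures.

0.132

COP_actual = Q̇_H/Ẇ = 12.20/3.120 = 3.910.
In absolute terms T_C = 283.15 K and T_H = 293.04 K, so ΔT = 9.889 K.
COP_Carnot = T_H/ΔT = 293.04/9.889 = 29.63.
η_II = COP_actual/COP_Carnot = 3.910/29.63 = 0.1320.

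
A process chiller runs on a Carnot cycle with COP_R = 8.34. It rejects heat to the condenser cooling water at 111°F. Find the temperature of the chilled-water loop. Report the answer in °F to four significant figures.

49.90 °F

For a Carnot refrigerator COP_R = T_C/(T_H − T_C), so T_C = COP·T_H/(1 + COP).
With T_H = 317.04 K, T_C = 8.34 × 317.04/9.340 = 283.09 K.
Converting, 283.09 K = 49.90°F.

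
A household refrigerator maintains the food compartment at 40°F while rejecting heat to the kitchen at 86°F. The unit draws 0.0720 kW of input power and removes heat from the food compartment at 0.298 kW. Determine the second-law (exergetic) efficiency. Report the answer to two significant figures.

COP_actual = Q̇_C/Ẇ = 0.2980/0.07200 = 4.139.
In absolute terms T_C = 277.59 K and T_H = 303.15 K, so ΔT = 25.56 K.
COP_Carnot = T_C/ΔT = 277.59/25.56 = 10.86.
η_II = COP_actual/COP_Carnot = 4.139/10.86 = 0.3810.

0.38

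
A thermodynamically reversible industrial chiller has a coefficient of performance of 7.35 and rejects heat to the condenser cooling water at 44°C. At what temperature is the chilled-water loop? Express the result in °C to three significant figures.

For a Carnot refrigerator COP_R = T_C/(T_H − T_C), so T_C = COP·T_H/(1 + COP).
With T_H = 317.15 K, T_C = 7.35 × 317.15/8.350 = 279.17 K.
Converting, 279.17 K = 6.02°C.

6.02 °C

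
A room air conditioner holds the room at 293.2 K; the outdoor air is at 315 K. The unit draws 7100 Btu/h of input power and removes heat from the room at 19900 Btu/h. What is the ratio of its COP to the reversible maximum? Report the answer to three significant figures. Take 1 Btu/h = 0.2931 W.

0.208

COP_actual = Q̇_C/Ẇ = 19900/7100 = 2.803.
The reservoir spacing is ΔT = 315 − 293.2 = 21.80 K.
COP_Carnot = T_C/ΔT = 293.20/21.80 = 13.45.
η_II = COP_actual/COP_Carnot = 2.803/13.45 = 0.2084.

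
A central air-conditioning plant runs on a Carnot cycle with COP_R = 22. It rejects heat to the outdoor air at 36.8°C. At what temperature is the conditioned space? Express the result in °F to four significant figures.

73.98 °F

For a Carnot refrigerator COP_R = T_C/(T_H − T_C), so T_C = COP·T_H/(1 + COP).
With T_H = 309.95 K, T_C = 22 × 309.95/23.00 = 296.47 K.
Converting, 296.47 K = 73.98°F.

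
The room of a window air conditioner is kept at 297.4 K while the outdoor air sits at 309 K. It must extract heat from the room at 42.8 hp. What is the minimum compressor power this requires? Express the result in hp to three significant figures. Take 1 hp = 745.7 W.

1.67 hp

The reservoir spacing is ΔT = 309 − 297.4 = 11.60 K.
COP_Carnot = T_C/ΔT = 297.40/11.60 = 25.64.
Ẇ_min = Q̇/COP_Carnot = 42.80/25.64 = 1.669 hp.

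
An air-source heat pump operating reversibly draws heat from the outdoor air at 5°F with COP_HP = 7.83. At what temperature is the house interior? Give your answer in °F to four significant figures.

COP_HP = T_H/(T_H − T_C) rearranges to T_H = COP·T_C/(COP − 1).
With T_C = 258.15 K, T_H = 7.83 × 258.15/6.830 = 295.95 K.
Converting, 295.95 K = 73.03°F.

73.03 °F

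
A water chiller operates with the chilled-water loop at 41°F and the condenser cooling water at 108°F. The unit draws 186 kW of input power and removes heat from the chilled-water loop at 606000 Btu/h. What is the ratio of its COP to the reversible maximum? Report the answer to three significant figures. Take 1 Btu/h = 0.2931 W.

0.128

Converting, Q̇_C = 606000 Btu/h = 177.6 kW, so COP_actual = Q̇_C/Ẇ = 177.6/186.0 = 0.9549.
In absolute terms T_C = 278.15 K and T_H = 315.37 K, so ΔT = 37.22 K.
COP_Carnot = T_C/ΔT = 278.15/37.22 = 7.473.
η_II = COP_actual/COP_Carnot = 0.9549/7.473 = 0.1278.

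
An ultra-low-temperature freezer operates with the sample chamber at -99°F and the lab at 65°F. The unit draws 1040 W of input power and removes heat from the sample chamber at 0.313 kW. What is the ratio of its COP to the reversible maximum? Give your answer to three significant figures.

Converting, Q̇_C = 0.3130 kW = 313.0 W, so COP_actual = Q̇_C/Ẇ = 313.0/1040 = 0.3010.
In absolute terms T_C = 200.37 K and T_H = 291.48 K, so ΔT = 91.11 K.
COP_Carnot = T_C/ΔT = 200.37/91.11 = 2.199.
η_II = COP_actual/COP_Carnot = 0.3010/2.199 = 0.1369.

0.137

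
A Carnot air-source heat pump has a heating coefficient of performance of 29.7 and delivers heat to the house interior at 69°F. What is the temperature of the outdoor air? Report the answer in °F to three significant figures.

COP_HP = T_H/(T_H − T_C) gives T_H − T_C = T_H/COP.
With T_H = 293.71 K, T_C = 293.71 × (1 − 1/29.7) = 283.82 K.
Converting, 283.82 K = 51.20°F.

51.2 °F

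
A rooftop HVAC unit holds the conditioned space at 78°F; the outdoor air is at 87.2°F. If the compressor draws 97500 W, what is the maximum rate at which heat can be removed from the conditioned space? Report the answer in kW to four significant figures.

5698 kW

In absolute terms T_C = 298.71 K and T_H = 303.82 K, so ΔT = 5.111 K.
COP_Carnot = T_C/ΔT = 298.71/5.111 = 58.44.
Q̇_max = COP_Carnot × Ẇ = 58.44 × 97500 W = 5698000 W = 5698 kW.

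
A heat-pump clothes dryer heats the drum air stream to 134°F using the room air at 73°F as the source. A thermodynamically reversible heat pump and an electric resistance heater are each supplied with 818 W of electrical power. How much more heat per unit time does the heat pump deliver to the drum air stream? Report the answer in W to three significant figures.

7140 W

In absolute terms T_C = 295.93 K and T_H = 329.82 K, so ΔT = 33.89 K.
COP_Carnot = T_H/ΔT = 329.82/33.89 = 9.732.
The heat pump delivers Q̇_H = COP × Ẇ = 7961 W; the resistance heater delivers Ẇ = 818.0 W.
Extra = (COP − 1)·Ẇ = 7143 W.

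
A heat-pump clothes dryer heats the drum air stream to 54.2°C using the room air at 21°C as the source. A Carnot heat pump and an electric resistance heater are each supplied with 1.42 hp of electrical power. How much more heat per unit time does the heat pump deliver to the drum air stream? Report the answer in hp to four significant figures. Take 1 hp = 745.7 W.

12.58 hp

In absolute terms T_C = 294.15 K and T_H = 327.35 K, so ΔT = 33.20 K.
COP_Carnot = T_H/ΔT = 327.35/33.20 = 9.860.
The heat pump delivers Q̇_H = COP × Ẇ = 14.00 hp; the resistance heater delivers Ẇ = 1.420 hp.
Extra = (COP − 1)·Ẇ = 12.58 hp.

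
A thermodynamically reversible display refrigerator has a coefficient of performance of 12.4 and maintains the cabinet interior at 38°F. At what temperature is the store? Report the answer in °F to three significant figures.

78.1 °F

COP_R = T_C/(T_H − T_C) gives T_H − T_C = T_C/COP.
With T_C = 276.48 K, T_H = 276.48 × (1 + 1/12.4) = 298.78 K.
Converting, 298.78 K = 78.13°F.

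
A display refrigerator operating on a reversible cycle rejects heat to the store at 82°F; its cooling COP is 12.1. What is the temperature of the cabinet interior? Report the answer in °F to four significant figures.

For a Carnot refrigerator COP_R = T_C/(T_H − T_C), so T_C = COP·T_H/(1 + COP).
With T_H = 300.93 K, T_C = 12.1 × 300.93/13.10 = 277.96 K.
Converting, 277.96 K = 40.65°F.

40.65 °F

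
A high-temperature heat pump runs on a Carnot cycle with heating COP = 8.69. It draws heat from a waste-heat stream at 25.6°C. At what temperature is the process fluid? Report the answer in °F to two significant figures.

COP_HP = T_H/(T_H − T_C) rearranges to T_H = COP·T_C/(COP − 1).
With T_C = 298.75 K, T_H = 8.69 × 298.75/7.690 = 337.60 K.
Converting, 337.60 K = 148.01°F.

150 °F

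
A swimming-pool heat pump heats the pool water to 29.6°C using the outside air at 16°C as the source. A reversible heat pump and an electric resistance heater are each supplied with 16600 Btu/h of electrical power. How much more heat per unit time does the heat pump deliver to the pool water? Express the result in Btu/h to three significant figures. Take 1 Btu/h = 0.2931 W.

In absolute terms T_C = 289.15 K and T_H = 302.75 K, so ΔT = 13.60 K.
COP_Carnot = T_H/ΔT = 302.75/13.60 = 22.26.
The heat pump delivers Q̇_H = COP × Ẇ = 369500 Btu/h; the resistance heater delivers Ẇ = 16600 Btu/h.
Extra = (COP − 1)·Ẇ = 352900 Btu/h.

353000 Btu/h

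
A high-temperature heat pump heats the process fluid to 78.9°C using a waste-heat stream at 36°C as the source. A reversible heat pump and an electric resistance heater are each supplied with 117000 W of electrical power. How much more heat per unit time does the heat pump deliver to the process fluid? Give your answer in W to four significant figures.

In absolute terms T_C = 309.15 K and T_H = 352.05 K, so ΔT = 42.90 K.
COP_Carnot = T_H/ΔT = 352.05/42.90 = 8.206.
The heat pump delivers Q̇_H = COP × Ẇ = 960100 W; the resistance heater delivers Ẇ = 117000 W.
Extra = (COP − 1)·Ẇ = 843100 W.

843100 W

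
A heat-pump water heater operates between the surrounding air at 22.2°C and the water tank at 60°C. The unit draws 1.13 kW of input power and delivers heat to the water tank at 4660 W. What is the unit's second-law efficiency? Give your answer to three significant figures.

0.468

Converting, Q̇_H = 4660 W = 4.660 kW, so COP_actual = Q̇_H/Ẇ = 4.660/1.130 = 4.124.
In absolute terms T_C = 295.35 K and T_H = 333.15 K, so ΔT = 37.80 K.
COP_Carnot = T_H/ΔT = 333.15/37.80 = 8.813.
η_II = COP_actual/COP_Carnot = 4.124/8.813 = 0.4679.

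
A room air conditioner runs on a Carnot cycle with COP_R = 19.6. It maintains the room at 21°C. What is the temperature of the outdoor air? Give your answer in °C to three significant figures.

COP_R = T_C/(T_H − T_C) gives T_H − T_C = T_C/COP.
With T_C = 294.15 K, T_H = 294.15 × (1 + 1/19.6) = 309.16 K.
Converting, 309.16 K = 36.01°C.

36.0 °C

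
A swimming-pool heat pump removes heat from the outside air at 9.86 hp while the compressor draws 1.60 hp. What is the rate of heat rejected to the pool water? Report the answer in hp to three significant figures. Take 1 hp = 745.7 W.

11.5 hp

For a cyclic device the first law requires Q̇_H = Q̇_C + Ẇ.
Q̇_H = Q̇_C + Ẇ = 11.46 hp.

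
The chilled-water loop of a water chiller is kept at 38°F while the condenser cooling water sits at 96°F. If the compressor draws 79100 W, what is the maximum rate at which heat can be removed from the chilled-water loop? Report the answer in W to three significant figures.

In absolute terms T_C = 276.48 K and T_H = 308.71 K, so ΔT = 32.22 K.
COP_Carnot = T_C/ΔT = 276.48/32.22 = 8.581.
Q̇_max = COP_Carnot × Ẇ = 8.581 × 79100 W = 678700 W.

679000 W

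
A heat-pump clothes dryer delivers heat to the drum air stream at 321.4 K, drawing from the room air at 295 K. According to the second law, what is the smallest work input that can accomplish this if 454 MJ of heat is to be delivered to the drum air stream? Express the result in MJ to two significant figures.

37 MJ

The reservoir spacing is ΔT = 321.4 − 295 = 26.40 K.
The reversible limit is COP_HP = T_H/ΔT = 12.17, so W_min = Q_H/COP = Q_H·ΔT/T_H.
W_min = 454.0 × 26.40/321.40 = 37.29 MJ.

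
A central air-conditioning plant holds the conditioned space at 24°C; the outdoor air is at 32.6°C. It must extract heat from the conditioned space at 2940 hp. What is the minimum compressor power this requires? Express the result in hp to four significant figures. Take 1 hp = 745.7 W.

85.09 hp

In absolute terms T_C = 297.15 K and T_H = 305.75 K, so ΔT = 8.600 K.
COP_Carnot = T_C/ΔT = 297.15/8.600 = 34.55.
Ẇ_min = Q̇/COP_Carnot = 2940/34.55 = 85.09 hp.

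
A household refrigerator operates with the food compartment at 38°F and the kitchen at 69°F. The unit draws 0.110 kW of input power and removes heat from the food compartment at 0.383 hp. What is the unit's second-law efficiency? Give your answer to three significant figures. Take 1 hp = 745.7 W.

Converting, Q̇_C = 0.3830 hp = 0.2856 kW, so COP_actual = Q̇_C/Ẇ = 0.2856/0.1100 = 2.596.
In absolute terms T_C = 276.48 K and T_H = 293.71 K, so ΔT = 17.22 K.
COP_Carnot = T_C/ΔT = 276.48/17.22 = 16.05.
η_II = COP_actual/COP_Carnot = 2.596/16.05 = 0.1617.

0.162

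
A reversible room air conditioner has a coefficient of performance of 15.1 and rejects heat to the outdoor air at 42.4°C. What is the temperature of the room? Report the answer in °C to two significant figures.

For a Carnot refrigerator COP_R = T_C/(T_H − T_C), so T_C = COP·T_H/(1 + COP).
With T_H = 315.55 K, T_C = 15.1 × 315.55/16.10 = 295.95 K.
Converting, 295.95 K = 22.80°C.

23 °C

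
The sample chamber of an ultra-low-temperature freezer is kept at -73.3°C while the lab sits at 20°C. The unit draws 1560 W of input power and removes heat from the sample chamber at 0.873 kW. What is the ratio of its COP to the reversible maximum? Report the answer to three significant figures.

0.261

Converting, Q̇_C = 0.8730 kW = 873.0 W, so COP_actual = Q̇_C/Ẇ = 873.0/1560 = 0.5596.
In absolute terms T_C = 199.85 K and T_H = 293.15 K, so ΔT = 93.30 K.
COP_Carnot = T_C/ΔT = 199.85/93.30 = 2.142.
η_II = COP_actual/COP_Carnot = 0.5596/2.142 = 0.2613.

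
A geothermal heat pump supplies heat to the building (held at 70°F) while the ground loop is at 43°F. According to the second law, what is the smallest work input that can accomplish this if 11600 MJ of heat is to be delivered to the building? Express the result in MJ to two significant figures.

590 MJ

In absolute terms T_C = 279.26 K and T_H = 294.26 K, so ΔT = 15.00 K.
The reversible limit is COP_HP = T_H/ΔT = 19.62, so W_min = Q_H/COP = Q_H·ΔT/T_H.
W_min = 11600 × 15.00/294.26 = 591.3 MJ.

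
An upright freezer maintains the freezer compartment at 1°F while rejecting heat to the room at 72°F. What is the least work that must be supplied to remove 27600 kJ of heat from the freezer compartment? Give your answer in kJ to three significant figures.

4250 kJ

In absolute terms T_C = 255.93 K and T_H = 295.37 K, so ΔT = 39.44 K.
The reversible limit is COP_R = T_C/ΔT = 6.488, so W_min = Q_C/COP = Q_C·ΔT/T_C.
W_min = 27600 × 39.44/255.93 = 4254 kJ.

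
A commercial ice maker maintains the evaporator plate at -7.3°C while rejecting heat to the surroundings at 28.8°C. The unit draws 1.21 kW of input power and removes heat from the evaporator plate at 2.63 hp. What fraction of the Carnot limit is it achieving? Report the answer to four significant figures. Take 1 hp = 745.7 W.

0.2201

Converting, Q̇_C = 2.630 hp = 1.961 kW, so COP_actual = Q̇_C/Ẇ = 1.961/1.210 = 1.621.
In absolute terms T_C = 265.85 K and T_H = 301.95 K, so ΔT = 36.10 K.
COP_Carnot = T_C/ΔT = 265.85/36.10 = 7.364.
η_II = COP_actual/COP_Carnot = 1.621/7.364 = 0.2201.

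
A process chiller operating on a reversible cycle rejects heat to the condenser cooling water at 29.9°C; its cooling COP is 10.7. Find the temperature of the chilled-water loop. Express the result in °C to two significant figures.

For a Carnot refrigerator COP_R = T_C/(T_H − T_C), so T_C = COP·T_H/(1 + COP).
With T_H = 303.05 K, T_C = 10.7 × 303.05/11.70 = 277.15 K.
Converting, 277.15 K = 4.00°C.

4.0 °C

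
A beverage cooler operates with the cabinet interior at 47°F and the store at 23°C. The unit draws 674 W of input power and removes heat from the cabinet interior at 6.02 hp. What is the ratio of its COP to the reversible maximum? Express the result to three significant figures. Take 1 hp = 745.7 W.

0.347

Converting, Q̇_C = 6.020 hp = 4489 W, so COP_actual = Q̇_C/Ẇ = 4489/674.0 = 6.660.
In absolute terms T_C = 281.48 K and T_H = 296.15 K, so ΔT = 14.67 K.
COP_Carnot = T_C/ΔT = 281.48/14.67 = 19.19.
η_II = COP_actual/COP_Carnot = 6.660/19.19 = 0.3470.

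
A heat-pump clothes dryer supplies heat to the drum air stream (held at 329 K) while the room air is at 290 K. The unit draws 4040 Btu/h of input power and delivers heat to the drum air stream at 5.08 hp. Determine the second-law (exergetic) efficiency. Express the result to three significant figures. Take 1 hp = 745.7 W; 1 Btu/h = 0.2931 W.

0.379

Converting, Q̇_H = 5.080 hp = 12920 Btu/h, so COP_actual = Q̇_H/Ẇ = 12920/4040 = 3.199.
The reservoir spacing is ΔT = 329 − 290 = 39.00 K.
COP_Carnot = T_H/ΔT = 329.00/39.00 = 8.436.
η_II = COP_actual/COP_Carnot = 3.199/8.436 = 0.3792.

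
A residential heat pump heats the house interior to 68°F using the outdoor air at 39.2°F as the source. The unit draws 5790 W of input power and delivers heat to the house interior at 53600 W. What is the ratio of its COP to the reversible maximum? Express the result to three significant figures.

0.505

COP_actual = Q̇_H/Ẇ = 53600/5790 = 9.257.
In absolute terms T_C = 277.15 K and T_H = 293.15 K, so ΔT = 16.00 K.
COP_Carnot = T_H/ΔT = 293.15/16.00 = 18.32.
η_II = COP_actual/COP_Carnot = 9.257/18.32 = 0.5053.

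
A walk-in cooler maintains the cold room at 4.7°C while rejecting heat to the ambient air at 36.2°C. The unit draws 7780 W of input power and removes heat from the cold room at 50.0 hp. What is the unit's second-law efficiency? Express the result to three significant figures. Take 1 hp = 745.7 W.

Converting, Q̇_C = 50.00 hp = 37290 W, so COP_actual = Q̇_C/Ẇ = 37290/7780 = 4.792.
In absolute terms T_C = 277.85 K and T_H = 309.35 K, so ΔT = 31.50 K.
COP_Carnot = T_C/ΔT = 277.85/31.50 = 8.821.
η_II = COP_actual/COP_Carnot = 4.792/8.821 = 0.5433.

0.543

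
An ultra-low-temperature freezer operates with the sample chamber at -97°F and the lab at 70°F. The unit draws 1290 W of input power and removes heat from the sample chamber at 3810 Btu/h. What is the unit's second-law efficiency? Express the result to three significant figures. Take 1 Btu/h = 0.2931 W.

Converting, Q̇_C = 3810 Btu/h = 1117 W, so COP_actual = Q̇_C/Ẇ = 1117/1290 = 0.8657.
In absolute terms T_C = 201.48 K and T_H = 294.26 K, so ΔT = 92.78 K.
COP_Carnot = T_C/ΔT = 201.48/92.78 = 2.172.
η_II = COP_actual/COP_Carnot = 0.8657/2.172 = 0.3986.

0.399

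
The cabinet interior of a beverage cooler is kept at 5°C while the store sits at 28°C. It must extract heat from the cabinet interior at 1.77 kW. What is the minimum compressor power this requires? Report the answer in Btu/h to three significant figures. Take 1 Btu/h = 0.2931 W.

499 Btu/h

In absolute terms T_C = 278.15 K and T_H = 301.15 K, so ΔT = 23.00 K.
COP_Carnot = T_C/ΔT = 278.15/23.00 = 12.09.
Ẇ_min = Q̇/COP_Carnot = 1.770/12.09 = 0.1464 kW = 499.4 Btu/h.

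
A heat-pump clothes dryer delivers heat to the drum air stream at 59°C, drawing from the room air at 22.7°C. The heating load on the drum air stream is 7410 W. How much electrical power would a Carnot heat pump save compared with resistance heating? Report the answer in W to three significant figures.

In absolute terms T_C = 295.85 K and T_H = 332.15 K, so ΔT = 36.30 K.
COP_Carnot = T_H/ΔT = 332.15/36.30 = 9.150.
Resistance heating needs Ẇ_res = Q̇_H = 7410 W; the reversible heat pump needs only Ẇ_hp = Q̇_H/COP = 809.8 W.
Saving = 7410 − 809.8 = 6600 W.

6600 W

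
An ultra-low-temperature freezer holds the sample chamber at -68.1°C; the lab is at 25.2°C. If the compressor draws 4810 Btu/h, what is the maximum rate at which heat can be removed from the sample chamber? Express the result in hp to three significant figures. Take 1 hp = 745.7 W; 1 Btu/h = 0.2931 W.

4.16 hp

In absolute terms T_C = 205.05 K and T_H = 298.35 K, so ΔT = 93.30 K.
COP_Carnot = T_C/ΔT = 205.05/93.30 = 2.198.
Q̇_max = COP_Carnot × Ẇ = 2.198 × 4810 Btu/h = 10570 Btu/h = 4.155 hp.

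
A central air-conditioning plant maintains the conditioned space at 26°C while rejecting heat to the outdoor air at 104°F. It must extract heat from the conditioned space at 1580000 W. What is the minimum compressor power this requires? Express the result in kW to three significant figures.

73.9 kW

In absolute terms T_C = 299.15 K and T_H = 313.15 K, so ΔT = 14.00 K.
COP_Carnot = T_C/ΔT = 299.15/14.00 = 21.37.
Ẇ_min = Q̇/COP_Carnot = 1580000/21.37 = 73940 W = 73.94 kW.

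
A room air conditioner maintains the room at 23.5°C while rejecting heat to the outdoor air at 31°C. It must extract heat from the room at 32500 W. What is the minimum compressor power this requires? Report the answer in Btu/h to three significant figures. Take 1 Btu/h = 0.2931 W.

2800 Btu/h

In absolute terms T_C = 296.65 K and T_H = 304.15 K, so ΔT = 7.500 K.
COP_Carnot = T_C/ΔT = 296.65/7.500 = 39.55.
Ẇ_min = Q̇/COP_Carnot = 32500/39.55 = 821.7 W = 2803 Btu/h.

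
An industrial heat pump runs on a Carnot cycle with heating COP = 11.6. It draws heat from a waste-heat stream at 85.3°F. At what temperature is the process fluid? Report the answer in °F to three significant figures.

COP_HP = T_H/(T_H − T_C) rearranges to T_H = COP·T_C/(COP − 1).
With T_C = 302.76 K, T_H = 11.6 × 302.76/10.60 = 331.32 K.
Converting, 331.32 K = 136.71°F.

137 °F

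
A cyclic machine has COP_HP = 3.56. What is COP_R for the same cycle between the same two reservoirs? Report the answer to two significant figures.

2.6

Since Q_H = Q_C + W for any cycle, COP_R = Q_C/W = Q_H/W − 1.
COP_R = 3.56 − 1 = 2.56.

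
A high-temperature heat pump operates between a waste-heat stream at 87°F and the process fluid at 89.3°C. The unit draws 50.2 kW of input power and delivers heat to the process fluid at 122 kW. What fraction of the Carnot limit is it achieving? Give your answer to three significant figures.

COP_actual = Q̇_H/Ẇ = 122.0/50.20 = 2.430.
In absolute terms T_C = 303.71 K and T_H = 362.45 K, so ΔT = 58.74 K.
COP_Carnot = T_H/ΔT = 362.45/58.74 = 6.170.
η_II = COP_actual/COP_Carnot = 2.430/6.170 = 0.3939.

0.394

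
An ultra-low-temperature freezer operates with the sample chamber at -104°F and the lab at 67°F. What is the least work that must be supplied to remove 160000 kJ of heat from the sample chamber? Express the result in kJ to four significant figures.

76930 kJ

In absolute terms T_C = 197.59 K and T_H = 292.59 K, so ΔT = 95.00 K.
The reversible limit is COP_R = T_C/ΔT = 2.080, so W_min = Q_C/COP = Q_C·ΔT/T_C.
W_min = 160000 × 95.00/197.59 = 76930 kJ.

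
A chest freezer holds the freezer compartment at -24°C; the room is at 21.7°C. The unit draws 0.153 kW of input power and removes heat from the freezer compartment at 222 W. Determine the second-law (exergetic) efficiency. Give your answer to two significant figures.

Converting, Q̇_C = 222.0 W = 0.2220 kW, so COP_actual = Q̇_C/Ẇ = 0.2220/0.1530 = 1.451.
In absolute terms T_C = 249.15 K and T_H = 294.85 K, so ΔT = 45.70 K.
COP_Carnot = T_C/ΔT = 249.15/45.70 = 5.452.
η_II = COP_actual/COP_Carnot = 1.451/5.452 = 0.2661.

0.27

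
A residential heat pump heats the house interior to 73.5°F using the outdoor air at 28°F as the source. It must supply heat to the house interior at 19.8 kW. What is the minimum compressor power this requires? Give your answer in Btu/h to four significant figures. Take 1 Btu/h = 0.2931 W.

In absolute terms T_C = 270.93 K and T_H = 296.21 K, so ΔT = 25.28 K.
COP_Carnot = T_H/ΔT = 296.21/25.28 = 11.72.
Ẇ_min = Q̇/COP_Carnot = 19.80/11.72 = 1.690 kW = 5765 Btu/h.

5765 Btu/h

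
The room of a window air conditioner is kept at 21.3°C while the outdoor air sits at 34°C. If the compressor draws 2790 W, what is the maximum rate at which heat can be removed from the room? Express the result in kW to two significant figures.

65 kW

In absolute terms T_C = 294.45 K and T_H = 307.15 K, so ΔT = 12.70 K.
COP_Carnot = T_C/ΔT = 294.45/12.70 = 23.19.
Q̇_max = COP_Carnot × Ẇ = 23.19 × 2790 W = 64690 W = 64.69 kW.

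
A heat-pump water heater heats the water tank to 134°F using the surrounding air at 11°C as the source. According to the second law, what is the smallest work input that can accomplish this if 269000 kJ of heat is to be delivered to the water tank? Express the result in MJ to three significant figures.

In absolute terms T_C = 284.15 K and T_H = 329.82 K, so ΔT = 45.67 K.
The reversible limit is COP_HP = T_H/ΔT = 7.222, so W_min = Q_H/COP = Q_H·ΔT/T_H.
W_min = 269000 × 45.67/329.82 = 37250 kJ = 37.25 MJ.

37.2 MJ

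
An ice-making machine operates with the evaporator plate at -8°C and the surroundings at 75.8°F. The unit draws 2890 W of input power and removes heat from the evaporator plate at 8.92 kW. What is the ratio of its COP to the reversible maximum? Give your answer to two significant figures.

Converting, Q̇_C = 8.920 kW = 8920 W, so COP_actual = Q̇_C/Ẇ = 8920/2890 = 3.087.
In absolute terms T_C = 265.15 K and T_H = 297.48 K, so ΔT = 32.33 K.
COP_Carnot = T_C/ΔT = 265.15/32.33 = 8.201.
η_II = COP_actual/COP_Carnot = 3.087/8.201 = 0.3764.

0.38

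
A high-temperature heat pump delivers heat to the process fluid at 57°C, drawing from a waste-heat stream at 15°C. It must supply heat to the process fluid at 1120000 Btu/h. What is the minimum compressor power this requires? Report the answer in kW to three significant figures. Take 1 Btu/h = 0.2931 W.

In absolute terms T_C = 288.15 K and T_H = 330.15 K, so ΔT = 42.00 K.
COP_Carnot = T_H/ΔT = 330.15/42.00 = 7.861.
Ẇ_min = Q̇/COP_Carnot = 1120000/7.861 = 142500 Btu/h = 41.76 kW.

41.8 kW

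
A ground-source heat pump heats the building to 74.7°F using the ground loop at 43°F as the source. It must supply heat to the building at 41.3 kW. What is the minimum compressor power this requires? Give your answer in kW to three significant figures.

In absolute terms T_C = 279.26 K and T_H = 296.87 K, so ΔT = 17.61 K.
COP_Carnot = T_H/ΔT = 296.87/17.61 = 16.86.
Ẇ_min = Q̇/COP_Carnot = 41.30/16.86 = 2.450 kW.

2.45 kW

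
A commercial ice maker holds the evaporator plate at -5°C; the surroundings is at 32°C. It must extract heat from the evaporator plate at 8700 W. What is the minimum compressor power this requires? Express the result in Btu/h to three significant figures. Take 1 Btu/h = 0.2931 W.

In absolute terms T_C = 268.15 K and T_H = 305.15 K, so ΔT = 37.00 K.
COP_Carnot = T_C/ΔT = 268.15/37.00 = 7.247.
Ẇ_min = Q̇/COP_Carnot = 8700/7.247 = 1200 W = 4096 Btu/h.

4100 Btu/h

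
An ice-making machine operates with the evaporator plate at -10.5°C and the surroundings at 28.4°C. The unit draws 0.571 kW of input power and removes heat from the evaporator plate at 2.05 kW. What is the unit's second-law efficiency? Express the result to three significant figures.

COP_actual = Q̇_C/Ẇ = 2.050/0.5710 = 3.590.
In absolute terms T_C = 262.65 K and T_H = 301.55 K, so ΔT = 38.90 K.
COP_Carnot = T_C/ΔT = 262.65/38.90 = 6.752.
η_II = COP_actual/COP_Carnot = 3.590/6.752 = 0.5317.

0.532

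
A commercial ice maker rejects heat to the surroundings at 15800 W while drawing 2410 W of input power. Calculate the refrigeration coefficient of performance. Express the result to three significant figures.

5.56

The first law gives Q̇_H = Q̇_C + Ẇ, so the three rates are Q̇_C = 13390, Q̇_H = 15800, Ẇ = 2410 W.
COP_R = Q̇_C/Ẇ = 13390/2410 = 5.556.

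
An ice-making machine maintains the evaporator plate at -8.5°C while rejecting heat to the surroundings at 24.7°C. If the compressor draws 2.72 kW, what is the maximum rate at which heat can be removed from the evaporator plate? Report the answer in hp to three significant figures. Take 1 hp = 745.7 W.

29.1 hp

In absolute terms T_C = 264.65 K and T_H = 297.85 K, so ΔT = 33.20 K.
COP_Carnot = T_C/ΔT = 264.65/33.20 = 7.971.
Q̇_max = COP_Carnot × Ẇ = 7.971 × 2.720 kW = 21.68 kW = 29.08 hp.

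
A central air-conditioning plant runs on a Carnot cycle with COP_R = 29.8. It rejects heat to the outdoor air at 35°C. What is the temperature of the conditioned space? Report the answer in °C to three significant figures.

For a Carnot refrigerator COP_R = T_C/(T_H − T_C), so T_C = COP·T_H/(1 + COP).
With T_H = 308.15 K, T_C = 29.8 × 308.15/30.80 = 298.15 K.
Converting, 298.15 K = 25.00°C.

25.0 °C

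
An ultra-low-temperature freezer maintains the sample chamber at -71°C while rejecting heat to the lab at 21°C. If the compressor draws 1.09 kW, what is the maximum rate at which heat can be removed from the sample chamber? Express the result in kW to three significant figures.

In absolute terms T_C = 202.15 K and T_H = 294.15 K, so ΔT = 92.00 K.
COP_Carnot = T_C/ΔT = 202.15/92.00 = 2.197.
Q̇_max = COP_Carnot × Ẇ = 2.197 × 1.090 kW = 2.395 kW.

2.40 kW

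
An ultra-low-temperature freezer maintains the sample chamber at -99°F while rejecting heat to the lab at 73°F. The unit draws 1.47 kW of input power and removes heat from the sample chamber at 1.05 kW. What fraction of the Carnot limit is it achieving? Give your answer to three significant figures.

0.341

COP_actual = Q̇_C/Ẇ = 1.050/1.470 = 0.7143.
In absolute terms T_C = 200.37 K and T_H = 295.93 K, so ΔT = 95.56 K.
COP_Carnot = T_C/ΔT = 200.37/95.56 = 2.097.
η_II = COP_actual/COP_Carnot = 0.7143/2.097 = 0.3406.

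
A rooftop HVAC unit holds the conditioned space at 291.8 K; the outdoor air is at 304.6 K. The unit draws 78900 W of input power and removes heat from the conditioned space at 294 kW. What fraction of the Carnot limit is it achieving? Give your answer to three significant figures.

Converting, Q̇_C = 294.0 kW = 294000 W, so COP_actual = Q̇_C/Ẇ = 294000/78900 = 3.726.
The reservoir spacing is ΔT = 304.6 − 291.8 = 12.80 K.
COP_Carnot = T_C/ΔT = 291.80/12.80 = 22.80.
η_II = COP_actual/COP_Carnot = 3.726/22.80 = 0.1635.

0.163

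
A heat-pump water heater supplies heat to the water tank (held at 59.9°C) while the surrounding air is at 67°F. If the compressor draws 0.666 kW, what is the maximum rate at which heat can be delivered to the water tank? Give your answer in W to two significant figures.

5500 W

In absolute terms T_C = 292.59 K and T_H = 333.05 K, so ΔT = 40.46 K.
COP_Carnot = T_H/ΔT = 333.05/40.46 = 8.232.
Q̇_max = COP_Carnot × Ẇ = 8.232 × 0.6660 kW = 5.483 kW = 5483 W.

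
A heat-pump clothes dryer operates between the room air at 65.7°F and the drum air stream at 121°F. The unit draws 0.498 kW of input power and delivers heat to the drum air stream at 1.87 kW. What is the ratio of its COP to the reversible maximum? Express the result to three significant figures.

0.358

COP_actual = Q̇_H/Ẇ = 1.870/0.4980 = 3.755.
In absolute terms T_C = 291.87 K and T_H = 322.59 K, so ΔT = 30.72 K.
COP_Carnot = T_H/ΔT = 322.59/30.72 = 10.50.
η_II = COP_actual/COP_Carnot = 3.755/10.50 = 0.3576.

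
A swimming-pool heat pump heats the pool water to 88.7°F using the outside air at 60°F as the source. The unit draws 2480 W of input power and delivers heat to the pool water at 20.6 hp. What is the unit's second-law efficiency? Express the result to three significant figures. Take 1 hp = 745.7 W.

0.324

Converting, Q̇_H = 20.60 hp = 15360 W, so COP_actual = Q̇_H/Ẇ = 15360/2480 = 6.194.
In absolute terms T_C = 288.71 K and T_H = 304.65 K, so ΔT = 15.94 K.
COP_Carnot = T_H/ΔT = 304.65/15.94 = 19.11.
η_II = COP_actual/COP_Carnot = 6.194/19.11 = 0.3242.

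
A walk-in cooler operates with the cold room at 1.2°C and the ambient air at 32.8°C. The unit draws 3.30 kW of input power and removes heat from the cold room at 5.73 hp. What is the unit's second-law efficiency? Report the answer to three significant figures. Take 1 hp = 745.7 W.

Converting, Q̇_C = 5.730 hp = 4.273 kW, so COP_actual = Q̇_C/Ẇ = 4.273/3.300 = 1.295.
In absolute terms T_C = 274.35 K and T_H = 305.95 K, so ΔT = 31.60 K.
COP_Carnot = T_C/ΔT = 274.35/31.60 = 8.682.
η_II = COP_actual/COP_Carnot = 1.295/8.682 = 0.1491.

0.149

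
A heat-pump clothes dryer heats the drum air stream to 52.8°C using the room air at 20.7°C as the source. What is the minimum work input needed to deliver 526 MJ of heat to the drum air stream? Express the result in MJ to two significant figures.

52 MJ

In absolute terms T_C = 293.85 K and T_H = 325.95 K, so ΔT = 32.10 K.
The reversible limit is COP_HP = T_H/ΔT = 10.15, so W_min = Q_H/COP = Q_H·ΔT/T_H.
W_min = 526.0 × 32.10/325.95 = 51.80 MJ.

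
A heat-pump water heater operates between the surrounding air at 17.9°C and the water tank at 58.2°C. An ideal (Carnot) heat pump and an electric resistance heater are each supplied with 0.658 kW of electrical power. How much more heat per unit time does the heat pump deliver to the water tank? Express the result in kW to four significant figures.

4.752 kW

In absolute terms T_C = 291.05 K and T_H = 331.35 K, so ΔT = 40.30 K.
COP_Carnot = T_H/ΔT = 331.35/40.30 = 8.222.
The heat pump delivers Q̇_H = COP × Ẇ = 5.410 kW; the resistance heater delivers Ẇ = 0.6580 kW.
Extra = (COP − 1)·Ẇ = 4.752 kW.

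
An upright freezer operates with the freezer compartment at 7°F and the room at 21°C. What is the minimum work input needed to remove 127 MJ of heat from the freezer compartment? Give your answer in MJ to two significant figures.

In absolute terms T_C = 259.26 K and T_H = 294.15 K, so ΔT = 34.89 K.
The reversible limit is COP_R = T_C/ΔT = 7.431, so W_min = Q_C/COP = Q_C·ΔT/T_C.
W_min = 127.0 × 34.89/259.26 = 17.09 MJ.

17 MJ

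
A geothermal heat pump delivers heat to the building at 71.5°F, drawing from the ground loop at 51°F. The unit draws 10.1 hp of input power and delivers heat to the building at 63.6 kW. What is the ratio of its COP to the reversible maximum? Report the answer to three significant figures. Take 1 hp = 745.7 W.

0.326

Converting, Q̇_H = 63.60 kW = 85.29 hp, so COP_actual = Q̇_H/Ẇ = 85.29/10.10 = 8.444.
In absolute terms T_C = 283.71 K and T_H = 295.09 K, so ΔT = 11.39 K.
COP_Carnot = T_H/ΔT = 295.09/11.39 = 25.91.
η_II = COP_actual/COP_Carnot = 8.444/25.91 = 0.3259.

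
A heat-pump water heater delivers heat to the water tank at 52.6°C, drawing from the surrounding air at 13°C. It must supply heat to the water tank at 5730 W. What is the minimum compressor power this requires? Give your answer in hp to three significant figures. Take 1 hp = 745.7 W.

0.934 hp

In absolute terms T_C = 286.15 K and T_H = 325.75 K, so ΔT = 39.60 K.
COP_Carnot = T_H/ΔT = 325.75/39.60 = 8.226.
Ẇ_min = Q̇/COP_Carnot = 5730/8.226 = 696.6 W = 0.9341 hp.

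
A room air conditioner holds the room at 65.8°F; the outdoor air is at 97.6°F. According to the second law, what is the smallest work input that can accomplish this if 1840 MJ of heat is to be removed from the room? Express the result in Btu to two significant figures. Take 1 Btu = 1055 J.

In absolute terms T_C = 291.93 K and T_H = 309.59 K, so ΔT = 17.67 K.
The reversible limit is COP_R = T_C/ΔT = 16.52, so W_min = Q_C/COP = Q_C·ΔT/T_C.
W_min = 1840 × 17.67/291.93 = 111.4 MJ = 105500 Btu.

110000 Btu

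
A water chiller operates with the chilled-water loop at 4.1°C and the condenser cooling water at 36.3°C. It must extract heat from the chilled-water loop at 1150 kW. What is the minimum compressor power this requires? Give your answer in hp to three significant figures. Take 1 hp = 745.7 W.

179 hp

In absolute terms T_C = 277.25 K and T_H = 309.45 K, so ΔT = 32.20 K.
COP_Carnot = T_C/ΔT = 277.25/32.20 = 8.610.
Ẇ_min = Q̇/COP_Carnot = 1150/8.610 = 133.6 kW = 179.1 hp.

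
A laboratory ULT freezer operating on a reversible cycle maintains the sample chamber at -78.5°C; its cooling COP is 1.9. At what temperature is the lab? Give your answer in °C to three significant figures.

COP_R = T_C/(T_H − T_C) gives T_H − T_C = T_C/COP.
With T_C = 194.65 K, T_H = 194.65 × (1 + 1/1.9) = 297.10 K.
Converting, 297.10 K = 23.95°C.

23.9 °C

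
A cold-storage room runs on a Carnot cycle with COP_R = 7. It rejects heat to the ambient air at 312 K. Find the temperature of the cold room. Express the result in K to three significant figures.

273 K

For a Carnot refrigerator COP_R = T_C/(T_H − T_C), so T_C = COP·T_H/(1 + COP).
With T_H = 312.00 K, T_C = 7 × 312.00/8.000 = 273.00 K.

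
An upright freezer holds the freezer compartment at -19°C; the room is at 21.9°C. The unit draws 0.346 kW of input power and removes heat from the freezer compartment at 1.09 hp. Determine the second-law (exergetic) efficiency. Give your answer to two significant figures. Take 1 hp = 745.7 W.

Converting, Q̇_C = 1.090 hp = 0.8128 kW, so COP_actual = Q̇_C/Ẇ = 0.8128/0.3460 = 2.349.
In absolute terms T_C = 254.15 K and T_H = 295.05 K, so ΔT = 40.90 K.
COP_Carnot = T_C/ΔT = 254.15/40.90 = 6.214.
η_II = COP_actual/COP_Carnot = 2.349/6.214 = 0.3780.

0.38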